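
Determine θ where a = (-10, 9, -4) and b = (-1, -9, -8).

a·b = (-10)·(-1) + 9·(-9) + (-4)·(-8) = 10 - 81 + 32 = -39
|a| = √((-10)² + 9² + (-4)²) = √197 ≈ 14.04
|b| = √((-1)² + (-9)² + (-8)²) = √146 ≈ 12.08
cos θ = (a·b)/(|a||b|) = -39/(14.04·12.08) ≈ -0.23
θ = arccos(-0.23) ≈ 103.3°

103.3°


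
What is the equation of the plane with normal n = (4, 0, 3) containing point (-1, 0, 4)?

The plane through P with normal n = (a, b, c) satisfies n·(r - P) = 0,
i.e. ax + by + cz = a·x₀ + b·y₀ + c·z₀.
d = 4·(-1) + 0·0 + 3·4
  = -4 + 0 + 12
  = 8
Equation: 4x + 3z = 8

4x + 3z = 8


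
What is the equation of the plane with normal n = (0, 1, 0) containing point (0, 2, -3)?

The plane through P with normal n = (a, b, c) satisfies n·(r - P) = 0,
i.e. ax + by + cz = a·x₀ + b·y₀ + c·z₀.
d = 0·0 + 1·2 + 0·(-3)
  = 0 + 2 + 0
  = 2
Equation: y = 2

y = 2


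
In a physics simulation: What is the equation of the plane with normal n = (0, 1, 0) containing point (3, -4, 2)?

The plane through P with normal n = (a, b, c) satisfies n·(r - P) = 0,
i.e. ax + by + cz = a·x₀ + b·y₀ + c·z₀.
d = 0·3 + 1·(-4) + 0·2
  = 0 - 4 + 0
  = -4
Equation: y = -4

y = -4


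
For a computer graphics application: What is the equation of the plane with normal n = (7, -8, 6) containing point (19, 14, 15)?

The plane through P with normal n = (a, b, c) satisfies n·(r - P) = 0,
i.e. ax + by + cz = a·x₀ + b·y₀ + c·z₀.
d = 7·19 + (-8)·14 + 6·15
  = 133 - 112 + 90
  = 111
Equation: 7x - 8y + 6z = 111

7x - 8y + 6z = 111


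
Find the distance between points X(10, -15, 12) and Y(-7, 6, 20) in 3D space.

d = √[(x₂-x₁)² + (y₂-y₁)² + (z₂-z₁)²]
  = √[(-17)² + 21² + 8²]
  = √[289 + 441 + 64]
  = √794
  ≈ 28.18

28.18


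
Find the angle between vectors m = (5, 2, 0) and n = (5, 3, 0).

m·n = 5·5 + 2·3 + 0·0 = 25 + 6 + 0 = 31
|m| = √(5² + 2² + 0²) = √29 ≈ 5.385
|n| = √(5² + 3² + 0²) = √34 ≈ 5.831
cos θ = (m·n)/(|m||n|) = 31/(5.385·5.831) ≈ 0.9872
θ = arccos(0.9872) ≈ 9.162°

9.162°


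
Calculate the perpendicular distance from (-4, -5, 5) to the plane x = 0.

distance = |a·x₀ + b·y₀ + c·z₀ - d| / √(a² + b² + c²)
  = |1·(-4) + 0·(-5) + 0·5 - 0| / √(1² + 0² + 0²)
  = |-4 + 0 + 0 + 0| / √(1 + 0 + 0)
  = |-4| / √1
  = 4 / 1
  ≈ 4

4


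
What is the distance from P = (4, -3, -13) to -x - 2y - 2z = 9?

distance = |a·x₀ + b·y₀ + c·z₀ - d| / √(a² + b² + c²)
  = |(-1)·4 + (-2)·(-3) + (-2)·(-13) - 9| / √((-1)² + (-2)² + (-2)²)
  = |-4 + 6 + 26 - 9| / √(1 + 4 + 4)
  = |19| / √9
  = 19 / 3
  ≈ 6.333

6.333


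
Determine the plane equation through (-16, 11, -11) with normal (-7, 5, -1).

The plane through P with normal n = (a, b, c) satisfies n·(r - P) = 0,
i.e. ax + by + cz = a·x₀ + b·y₀ + c·z₀.
d = (-7)·(-16) + 5·11 + (-1)·(-11)
  = 112 + 55 + 11
  = 178
Equation: -7x + 5y - z = 178

-7x + 5y - z = 178


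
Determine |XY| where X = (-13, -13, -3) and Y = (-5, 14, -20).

d = √[(x₂-x₁)² + (y₂-y₁)² + (z₂-z₁)²]
  = √[8² + 27² + (-17)²]
  = √[64 + 729 + 289]
  = √1082
  ≈ 32.89

32.89


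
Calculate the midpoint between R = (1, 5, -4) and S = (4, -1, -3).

M = ((x₁+x₂)/2, (y₁+y₂)/2, (z₁+z₂)/2)
  = ((1 + 4)/2, (5 - 1)/2, (-4 - 3)/2)
  = (5/2, 4/2, -7/2)
  = (2.5, 2, -3.5)

(2.5, 2, -3.5)


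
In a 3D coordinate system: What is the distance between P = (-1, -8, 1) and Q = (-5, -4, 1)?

d = √[(x₂-x₁)² + (y₂-y₁)² + (z₂-z₁)²]
  = √[(-4)² + 4² + 0²]
  = √[16 + 16 + 0]
  = √32
  ≈ 5.657

5.657


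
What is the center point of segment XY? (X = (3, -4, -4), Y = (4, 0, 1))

M = ((x₁+x₂)/2, (y₁+y₂)/2, (z₁+z₂)/2)
  = ((3 + 4)/2, (-4 + 0)/2, (-4 + 1)/2)
  = (7/2, -4/2, -3/2)
  = (3.5, -2, -1.5)

(3.5, -2, -1.5)


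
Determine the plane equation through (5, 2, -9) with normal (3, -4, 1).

The plane through P with normal n = (a, b, c) satisfies n·(r - P) = 0,
i.e. ax + by + cz = a·x₀ + b·y₀ + c·z₀.
d = 3·5 + (-4)·2 + 1·(-9)
  = 15 - 8 - 9
  = -2
Equation: 3x - 4y + z = -2

3x - 4y + z = -2


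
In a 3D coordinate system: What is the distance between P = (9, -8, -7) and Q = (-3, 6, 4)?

d = √[(x₂-x₁)² + (y₂-y₁)² + (z₂-z₁)²]
  = √[(-12)² + 14² + 11²]
  = √[144 + 196 + 121]
  = √461
  ≈ 21.47

21.47


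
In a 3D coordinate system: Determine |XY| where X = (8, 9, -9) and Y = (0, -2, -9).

d = √[(x₂-x₁)² + (y₂-y₁)² + (z₂-z₁)²]
  = √[(-8)² + (-11)² + 0²]
  = √[64 + 121 + 0]
  = √185
  ≈ 13.6

13.6


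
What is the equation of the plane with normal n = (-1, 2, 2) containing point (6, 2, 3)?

The plane through P with normal n = (a, b, c) satisfies n·(r - P) = 0,
i.e. ax + by + cz = a·x₀ + b·y₀ + c·z₀.
d = (-1)·6 + 2·2 + 2·3
  = -6 + 4 + 6
  = 4
Equation: -x + 2y + 2z = 4

-x + 2y + 2z = 4


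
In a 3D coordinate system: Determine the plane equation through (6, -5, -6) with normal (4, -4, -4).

The plane through P with normal n = (a, b, c) satisfies n·(r - P) = 0,
i.e. ax + by + cz = a·x₀ + b·y₀ + c·z₀.
d = 4·6 + (-4)·(-5) + (-4)·(-6)
  = 24 + 20 + 24
  = 68
Equation: 4x - 4y - 4z = 68

4x - 4y - 4z = 68


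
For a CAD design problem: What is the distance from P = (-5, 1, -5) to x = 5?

distance = |a·x₀ + b·y₀ + c·z₀ - d| / √(a² + b² + c²)
  = |1·(-5) + 0·1 + 0·(-5) - 5| / √(1² + 0² + 0²)
  = |-5 + 0 + 0 - 5| / √(1 + 0 + 0)
  = |-10| / √1
  = 10 / 1
  ≈ 10

10


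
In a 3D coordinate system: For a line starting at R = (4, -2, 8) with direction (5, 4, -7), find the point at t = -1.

P(t) = R + t·d
  = (4 + 5·(-1), -2 + 4·(-1), 8 + (-7)·(-1))
  = (4 - 5, -2 - 4, 8 + 7)
  = (-1, -6, 15)

(-1, -6, 15)


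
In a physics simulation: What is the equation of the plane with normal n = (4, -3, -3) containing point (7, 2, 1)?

The plane through P with normal n = (a, b, c) satisfies n·(r - P) = 0,
i.e. ax + by + cz = a·x₀ + b·y₀ + c·z₀.
d = 4·7 + (-3)·2 + (-3)·1
  = 28 - 6 - 3
  = 19
Equation: 4x - 3y - 3z = 19

4x - 3y - 3z = 19


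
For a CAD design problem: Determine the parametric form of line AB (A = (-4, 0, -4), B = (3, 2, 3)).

Direction vector d = B - A = (3 + 4, 2 + 0, 3 + 4) = (7, 2, 7)
Parametric form r = A + t·d:
x = -4 + 7t, y = 0 + 2t, z = -4 + 7t

x = -4 + 7t, y = 0 + 2t, z = -4 + 7t


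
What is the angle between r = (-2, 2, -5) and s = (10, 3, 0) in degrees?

r·s = (-2)·10 + 2·3 + (-5)·0 = -20 + 6 + 0 = -14
|r| = √((-2)² + 2² + (-5)²) = √33 ≈ 5.745
|s| = √(10² + 3² + 0²) = √109 ≈ 10.44
cos θ = (r·s)/(|r||s|) = -14/(5.745·10.44) ≈ -0.2334
θ = arccos(-0.2334) ≈ 103.5°

103.5°


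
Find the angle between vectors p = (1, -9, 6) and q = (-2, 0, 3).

p·q = 1·(-2) + (-9)·0 + 6·3 = -2 + 0 + 18 = 16
|p| = √(1² + (-9)² + 6²) = √118 ≈ 10.86
|q| = √((-2)² + 0² + 3²) = √13 ≈ 3.606
cos θ = (p·q)/(|p||q|) = 16/(10.86·3.606) ≈ 0.4085
θ = arccos(0.4085) ≈ 65.89°

65.89°


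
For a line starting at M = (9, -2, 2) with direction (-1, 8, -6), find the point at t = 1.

P(t) = M + t·d
  = (9 + (-1)·1, -2 + 8·1, 2 + (-6)·1)
  = (9 - 1, -2 + 8, 2 - 6)
  = (8, 6, -4)

(8, 6, -4)


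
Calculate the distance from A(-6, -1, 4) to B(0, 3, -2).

d = √[(x₂-x₁)² + (y₂-y₁)² + (z₂-z₁)²]
  = √[6² + 4² + (-6)²]
  = √[36 + 16 + 36]
  = √88
  ≈ 9.381

9.381


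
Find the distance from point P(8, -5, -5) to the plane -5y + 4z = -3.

distance = |a·x₀ + b·y₀ + c·z₀ - d| / √(a² + b² + c²)
  = |0·8 + (-5)·(-5) + 4·(-5) - (-3)| / √(0² + (-5)² + 4²)
  = |0 + 25 - 20 + 3| / √(0 + 25 + 16)
  = |8| / √41
  = 8 / 6.403
  ≈ 1.249

1.249


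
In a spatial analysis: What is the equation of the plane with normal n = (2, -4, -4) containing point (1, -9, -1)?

The plane through P with normal n = (a, b, c) satisfies n·(r - P) = 0,
i.e. ax + by + cz = a·x₀ + b·y₀ + c·z₀.
d = 2·1 + (-4)·(-9) + (-4)·(-1)
  = 2 + 36 + 4
  = 42
Equation: 2x - 4y - 4z = 42

2x - 4y - 4z = 42


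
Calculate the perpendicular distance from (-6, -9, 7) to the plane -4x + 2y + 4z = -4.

distance = |a·x₀ + b·y₀ + c·z₀ - d| / √(a² + b² + c²)
  = |(-4)·(-6) + 2·(-9) + 4·7 - (-4)| / √((-4)² + 2² + 4²)
  = |24 - 18 + 28 + 4| / √(16 + 4 + 16)
  = |38| / √36
  = 38 / 6
  ≈ 6.333

6.333


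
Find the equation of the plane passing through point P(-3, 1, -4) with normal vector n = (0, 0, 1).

The plane through P with normal n = (a, b, c) satisfies n·(r - P) = 0,
i.e. ax + by + cz = a·x₀ + b·y₀ + c·z₀.
d = 0·(-3) + 0·1 + 1·(-4)
  = 0 + 0 - 4
  = -4
Equation: z = -4

z = -4


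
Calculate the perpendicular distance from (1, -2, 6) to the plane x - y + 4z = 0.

distance = |a·x₀ + b·y₀ + c·z₀ - d| / √(a² + b² + c²)
  = |1·1 + (-1)·(-2) + 4·6 - 0| / √(1² + (-1)² + 4²)
  = |1 + 2 + 24 + 0| / √(1 + 1 + 16)
  = |27| / √18
  = 27 / 4.243
  ≈ 6.364

6.364


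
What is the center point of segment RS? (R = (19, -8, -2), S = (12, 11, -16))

M = ((x₁+x₂)/2, (y₁+y₂)/2, (z₁+z₂)/2)
  = ((19 + 12)/2, (-8 + 11)/2, (-2 - 16)/2)
  = (31/2, 3/2, -18/2)
  = (15.5, 1.5, -9)

(15.5, 1.5, -9)


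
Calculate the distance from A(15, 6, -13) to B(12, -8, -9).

d = √[(x₂-x₁)² + (y₂-y₁)² + (z₂-z₁)²]
  = √[(-3)² + (-14)² + 4²]
  = √[9 + 196 + 16]
  = √221
  ≈ 14.87

14.87


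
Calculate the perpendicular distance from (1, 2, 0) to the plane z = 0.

distance = |a·x₀ + b·y₀ + c·z₀ - d| / √(a² + b² + c²)
  = |0·1 + 0·2 + 1·0 - 0| / √(0² + 0² + 1²)
  = |0 + 0 + 0 + 0| / √(0 + 0 + 1)
  = |0| / √1
  = 0 / 1
  ≈ 0

0


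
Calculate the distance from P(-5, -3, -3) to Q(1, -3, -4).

d = √[(x₂-x₁)² + (y₂-y₁)² + (z₂-z₁)²]
  = √[6² + 0² + (-1)²]
  = √[36 + 0 + 1]
  = √37
  ≈ 6.083

6.083


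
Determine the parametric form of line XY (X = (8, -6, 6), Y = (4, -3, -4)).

Direction vector d = Y - X = (4 - 8, -3 + 6, -4 - 6) = (-4, 3, -10)
Parametric form r = X + t·d:
x = 8 - 4t, y = -6 + 3t, z = 6 - 10t

x = 8 - 4t, y = -6 + 3t, z = 6 - 10t


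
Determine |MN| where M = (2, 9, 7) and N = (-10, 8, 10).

d = √[(x₂-x₁)² + (y₂-y₁)² + (z₂-z₁)²]
  = √[(-12)² + (-1)² + 3²]
  = √[144 + 1 + 9]
  = √154
  ≈ 12.41

12.41


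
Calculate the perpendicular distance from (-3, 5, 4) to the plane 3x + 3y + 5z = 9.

distance = |a·x₀ + b·y₀ + c·z₀ - d| / √(a² + b² + c²)
  = |3·(-3) + 3·5 + 5·4 - 9| / √(3² + 3² + 5²)
  = |-9 + 15 + 20 - 9| / √(9 + 9 + 25)
  = |17| / √43
  = 17 / 6.557
  ≈ 2.592

2.592


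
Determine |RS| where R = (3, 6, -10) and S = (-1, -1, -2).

d = √[(x₂-x₁)² + (y₂-y₁)² + (z₂-z₁)²]
  = √[(-4)² + (-7)² + 8²]
  = √[16 + 49 + 64]
  = √129
  ≈ 11.36

11.36


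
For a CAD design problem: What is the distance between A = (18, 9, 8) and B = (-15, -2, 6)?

d = √[(x₂-x₁)² + (y₂-y₁)² + (z₂-z₁)²]
  = √[(-33)² + (-11)² + (-2)²]
  = √[1089 + 121 + 4]
  = √1214
  ≈ 34.84

34.84


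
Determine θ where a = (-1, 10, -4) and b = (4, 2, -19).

a·b = (-1)·4 + 10·2 + (-4)·(-19) = -4 + 20 + 76 = 92
|a| = √((-1)² + 10² + (-4)²) = √117 ≈ 10.82
|b| = √(4² + 2² + (-19)²) = √381 ≈ 19.52
cos θ = (a·b)/(|a||b|) = 92/(10.82·19.52) ≈ 0.4357
θ = arccos(0.4357) ≈ 64.17°

64.17°


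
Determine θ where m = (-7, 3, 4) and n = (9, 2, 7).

m·n = (-7)·9 + 3·2 + 4·7 = -63 + 6 + 28 = -29
|m| = √((-7)² + 3² + 4²) = √74 ≈ 8.602
|n| = √(9² + 2² + 7²) = √134 ≈ 11.58
cos θ = (m·n)/(|m||n|) = -29/(8.602·11.58) ≈ -0.2912
θ = arccos(-0.2912) ≈ 106.9°

106.9°


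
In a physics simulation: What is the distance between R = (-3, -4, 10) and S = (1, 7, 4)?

d = √[(x₂-x₁)² + (y₂-y₁)² + (z₂-z₁)²]
  = √[4² + 11² + (-6)²]
  = √[16 + 121 + 36]
  = √173
  ≈ 13.15

13.15


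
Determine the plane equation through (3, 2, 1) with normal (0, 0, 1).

The plane through P with normal n = (a, b, c) satisfies n·(r - P) = 0,
i.e. ax + by + cz = a·x₀ + b·y₀ + c·z₀.
d = 0·3 + 0·2 + 1·1
  = 0 + 0 + 1
  = 1
Equation: z = 1

z = 1


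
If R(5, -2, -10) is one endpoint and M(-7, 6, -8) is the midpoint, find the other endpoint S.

S = 2M - R
  = (2·(-7) - 5, 2·6 - (-2), 2·(-8) - (-10))
  = (-14 - 5, 12 + 2, -16 + 10)
  = (-19, 14, -6)

(-19, 14, -6)


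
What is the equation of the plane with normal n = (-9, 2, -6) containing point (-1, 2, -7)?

The plane through P with normal n = (a, b, c) satisfies n·(r - P) = 0,
i.e. ax + by + cz = a·x₀ + b·y₀ + c·z₀.
d = (-9)·(-1) + 2·2 + (-6)·(-7)
  = 9 + 4 + 42
  = 55
Equation: -9x + 2y - 6z = 55

-9x + 2y - 6z = 55


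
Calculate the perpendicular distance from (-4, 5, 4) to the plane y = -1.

distance = |a·x₀ + b·y₀ + c·z₀ - d| / √(a² + b² + c²)
  = |0·(-4) + 1·5 + 0·4 - (-1)| / √(0² + 1² + 0²)
  = |0 + 5 + 0 + 1| / √(0 + 1 + 0)
  = |6| / √1
  = 6 / 1
  ≈ 6

6


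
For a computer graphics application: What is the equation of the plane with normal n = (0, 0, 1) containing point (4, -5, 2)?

The plane through P with normal n = (a, b, c) satisfies n·(r - P) = 0,
i.e. ax + by + cz = a·x₀ + b·y₀ + c·z₀.
d = 0·4 + 0·(-5) + 1·2
  = 0 + 0 + 2
  = 2
Equation: z = 2

z = 2


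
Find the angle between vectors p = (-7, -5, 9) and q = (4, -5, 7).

p·q = (-7)·4 + (-5)·(-5) + 9·7 = -28 + 25 + 63 = 60
|p| = √((-7)² + (-5)² + 9²) = √155 ≈ 12.45
|q| = √(4² + (-5)² + 7²) = √90 ≈ 9.487
cos θ = (p·q)/(|p||q|) = 60/(12.45·9.487) ≈ 0.508
θ = arccos(0.508) ≈ 59.47°

59.47°


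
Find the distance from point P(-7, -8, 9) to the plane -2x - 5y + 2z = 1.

distance = |a·x₀ + b·y₀ + c·z₀ - d| / √(a² + b² + c²)
  = |(-2)·(-7) + (-5)·(-8) + 2·9 - 1| / √((-2)² + (-5)² + 2²)
  = |14 + 40 + 18 - 1| / √(4 + 25 + 4)
  = |71| / √33
  = 71 / 5.745
  ≈ 12.36

12.36


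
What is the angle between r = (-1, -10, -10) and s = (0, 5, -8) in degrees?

r·s = (-1)·0 + (-10)·5 + (-10)·(-8) = 0 - 50 + 80 = 30
|r| = √((-1)² + (-10)² + (-10)²) = √201 ≈ 14.18
|s| = √(0² + 5² + (-8)²) = √89 ≈ 9.434
cos θ = (r·s)/(|r||s|) = 30/(14.18·9.434) ≈ 0.2243
θ = arccos(0.2243) ≈ 77.04°

77.04°


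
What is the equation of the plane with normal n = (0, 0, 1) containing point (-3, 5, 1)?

The plane through P with normal n = (a, b, c) satisfies n·(r - P) = 0,
i.e. ax + by + cz = a·x₀ + b·y₀ + c·z₀.
d = 0·(-3) + 0·5 + 1·1
  = 0 + 0 + 1
  = 1
Equation: z = 1

z = 1


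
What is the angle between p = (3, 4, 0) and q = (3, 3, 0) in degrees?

p·q = 3·3 + 4·3 + 0·0 = 9 + 12 + 0 = 21
|p| = √(3² + 4² + 0²) = √25 ≈ 5
|q| = √(3² + 3² + 0²) = √18 ≈ 4.243
cos θ = (p·q)/(|p||q|) = 21/(5·4.243) ≈ 0.9899
θ = arccos(0.9899) ≈ 8.13°

8.13°


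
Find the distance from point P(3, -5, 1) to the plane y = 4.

distance = |a·x₀ + b·y₀ + c·z₀ - d| / √(a² + b² + c²)
  = |0·3 + 1·(-5) + 0·1 - 4| / √(0² + 1² + 0²)
  = |0 - 5 + 0 - 4| / √(0 + 1 + 0)
  = |-9| / √1
  = 9 / 1
  ≈ 9

9


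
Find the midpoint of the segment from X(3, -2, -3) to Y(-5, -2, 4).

M = ((x₁+x₂)/2, (y₁+y₂)/2, (z₁+z₂)/2)
  = ((3 - 5)/2, (-2 - 2)/2, (-3 + 4)/2)
  = (-2/2, -4/2, 1/2)
  = (-1, -2, 0.5)

(-1, -2, 0.5)


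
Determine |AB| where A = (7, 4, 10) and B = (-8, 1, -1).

d = √[(x₂-x₁)² + (y₂-y₁)² + (z₂-z₁)²]
  = √[(-15)² + (-3)² + (-11)²]
  = √[225 + 9 + 121]
  = √355
  ≈ 18.84

18.84


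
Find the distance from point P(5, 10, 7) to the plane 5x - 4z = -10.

distance = |a·x₀ + b·y₀ + c·z₀ - d| / √(a² + b² + c²)
  = |5·5 + 0·10 + (-4)·7 - (-10)| / √(5² + 0² + (-4)²)
  = |25 + 0 - 28 + 10| / √(25 + 0 + 16)
  = |7| / √41
  = 7 / 6.403
  ≈ 1.093

1.093


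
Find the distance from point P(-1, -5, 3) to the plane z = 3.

distance = |a·x₀ + b·y₀ + c·z₀ - d| / √(a² + b² + c²)
  = |0·(-1) + 0·(-5) + 1·3 - 3| / √(0² + 0² + 1²)
  = |0 + 0 + 3 - 3| / √(0 + 0 + 1)
  = |0| / √1
  = 0 / 1
  ≈ 0

0


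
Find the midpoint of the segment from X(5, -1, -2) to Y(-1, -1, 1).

M = ((x₁+x₂)/2, (y₁+y₂)/2, (z₁+z₂)/2)
  = ((5 - 1)/2, (-1 - 1)/2, (-2 + 1)/2)
  = (4/2, -2/2, -1/2)
  = (2, -1, -0.5)

(2, -1, -0.5)


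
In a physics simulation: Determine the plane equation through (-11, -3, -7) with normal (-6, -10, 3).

The plane through P with normal n = (a, b, c) satisfies n·(r - P) = 0,
i.e. ax + by + cz = a·x₀ + b·y₀ + c·z₀.
d = (-6)·(-11) + (-10)·(-3) + 3·(-7)
  = 66 + 30 - 21
  = 75
Equation: -6x - 10y + 3z = 75

-6x - 10y + 3z = 75


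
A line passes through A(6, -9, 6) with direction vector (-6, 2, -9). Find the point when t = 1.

P(t) = A + t·d
  = (6 + (-6)·1, -9 + 2·1, 6 + (-9)·1)
  = (6 - 6, -9 + 2, 6 - 9)
  = (0, -7, -3)

(0, -7, -3)


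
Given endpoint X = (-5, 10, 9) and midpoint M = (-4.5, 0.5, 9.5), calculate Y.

Y = 2M - X
  = (2·(-4.5) - (-5), 2·0.5 - 10, 2·9.5 - 9)
  = (-9 + 5, 1 - 10, 19 - 9)
  = (-4, -9, 10)

(-4, -9, 10)


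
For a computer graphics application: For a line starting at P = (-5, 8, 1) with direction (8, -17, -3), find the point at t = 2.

P(t) = P + t·d
  = (-5 + 8·2, 8 + (-17)·2, 1 + (-3)·2)
  = (-5 + 16, 8 - 34, 1 - 6)
  = (11, -26, -5)

(11, -26, -5)


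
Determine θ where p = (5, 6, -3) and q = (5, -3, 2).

p·q = 5·5 + 6·(-3) + (-3)·2 = 25 - 18 - 6 = 1
|p| = √(5² + 6² + (-3)²) = √70 ≈ 8.367
|q| = √(5² + (-3)² + 2²) = √38 ≈ 6.164
cos θ = (p·q)/(|p||q|) = 1/(8.367·6.164) ≈ 0.01939
θ = arccos(0.01939) ≈ 88.89°

88.89°


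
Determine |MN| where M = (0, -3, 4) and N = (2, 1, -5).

d = √[(x₂-x₁)² + (y₂-y₁)² + (z₂-z₁)²]
  = √[2² + 4² + (-9)²]
  = √[4 + 16 + 81]
  = √101
  ≈ 10.05

10.05


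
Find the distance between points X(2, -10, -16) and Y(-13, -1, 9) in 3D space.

d = √[(x₂-x₁)² + (y₂-y₁)² + (z₂-z₁)²]
  = √[(-15)² + 9² + 25²]
  = √[225 + 81 + 625]
  = √931
  ≈ 30.51

30.51


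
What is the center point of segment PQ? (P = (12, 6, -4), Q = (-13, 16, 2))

M = ((x₁+x₂)/2, (y₁+y₂)/2, (z₁+z₂)/2)
  = ((12 - 13)/2, (6 + 16)/2, (-4 + 2)/2)
  = (-1/2, 22/2, -2/2)
  = (-0.5, 11, -1)

(-0.5, 11, -1)


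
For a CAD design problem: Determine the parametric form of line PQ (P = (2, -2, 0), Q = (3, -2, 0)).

Direction vector d = Q - P = (3 - 2, -2 + 2, 0 + 0) = (1, 0, 0)
Parametric form r = P + t·d:
x = 2 + t, y = -2, z = 0

x = 2 + t, y = -2, z = 0


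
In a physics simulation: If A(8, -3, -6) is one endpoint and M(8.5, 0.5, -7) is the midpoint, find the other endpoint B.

B = 2M - A
  = (2·8.5 - 8, 2·0.5 - (-3), 2·(-7) - (-6))
  = (17 - 8, 1 + 3, -14 + 6)
  = (9, 4, -8)

(9, 4, -8)


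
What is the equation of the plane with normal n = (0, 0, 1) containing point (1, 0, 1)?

The plane through P with normal n = (a, b, c) satisfies n·(r - P) = 0,
i.e. ax + by + cz = a·x₀ + b·y₀ + c·z₀.
d = 0·1 + 0·0 + 1·1
  = 0 + 0 + 1
  = 1
Equation: z = 1

z = 1


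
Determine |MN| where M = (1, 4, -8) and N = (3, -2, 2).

d = √[(x₂-x₁)² + (y₂-y₁)² + (z₂-z₁)²]
  = √[2² + (-6)² + 10²]
  = √[4 + 36 + 100]
  = √140
  ≈ 11.83

11.83


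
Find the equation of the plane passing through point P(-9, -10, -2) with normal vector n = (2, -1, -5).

The plane through P with normal n = (a, b, c) satisfies n·(r - P) = 0,
i.e. ax + by + cz = a·x₀ + b·y₀ + c·z₀.
d = 2·(-9) + (-1)·(-10) + (-5)·(-2)
  = -18 + 10 + 10
  = 2
Equation: 2x - y - 5z = 2

2x - y - 5z = 2


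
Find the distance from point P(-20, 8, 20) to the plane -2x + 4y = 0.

distance = |a·x₀ + b·y₀ + c·z₀ - d| / √(a² + b² + c²)
  = |(-2)·(-20) + 4·8 + 0·20 - 0| / √((-2)² + 4² + 0²)
  = |40 + 32 + 0 + 0| / √(4 + 16 + 0)
  = |72| / √20
  = 72 / 4.472
  ≈ 16.1

16.1


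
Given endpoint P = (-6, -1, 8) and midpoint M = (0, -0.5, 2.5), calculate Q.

Q = 2M - P
  = (2·0 - (-6), 2·(-0.5) - (-1), 2·2.5 - 8)
  = (0 + 6, -1 + 1, 5 - 8)
  = (6, 0, -3)

(6, 0, -3)


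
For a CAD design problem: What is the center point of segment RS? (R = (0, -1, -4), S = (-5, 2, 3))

M = ((x₁+x₂)/2, (y₁+y₂)/2, (z₁+z₂)/2)
  = ((0 - 5)/2, (-1 + 2)/2, (-4 + 3)/2)
  = (-5/2, 1/2, -1/2)
  = (-2.5, 0.5, -0.5)

(-2.5, 0.5, -0.5)


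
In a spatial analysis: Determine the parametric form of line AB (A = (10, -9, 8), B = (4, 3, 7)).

Direction vector d = B - A = (4 - 10, 3 + 9, 7 - 8) = (-6, 12, -1)
Parametric form r = A + t·d:
x = 10 - 6t, y = -9 + 12t, z = 8 - t

x = 10 - 6t, y = -9 + 12t, z = 8 - t


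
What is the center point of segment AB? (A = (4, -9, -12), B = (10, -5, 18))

M = ((x₁+x₂)/2, (y₁+y₂)/2, (z₁+z₂)/2)
  = ((4 + 10)/2, (-9 - 5)/2, (-12 + 18)/2)
  = (14/2, -14/2, 6/2)
  = (7, -7, 3)

(7, -7, 3)


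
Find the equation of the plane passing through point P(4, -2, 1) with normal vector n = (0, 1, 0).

The plane through P with normal n = (a, b, c) satisfies n·(r - P) = 0,
i.e. ax + by + cz = a·x₀ + b·y₀ + c·z₀.
d = 0·4 + 1·(-2) + 0·1
  = 0 - 2 + 0
  = -2
Equation: y = -2

y = -2


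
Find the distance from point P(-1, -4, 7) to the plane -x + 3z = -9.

distance = |a·x₀ + b·y₀ + c·z₀ - d| / √(a² + b² + c²)
  = |(-1)·(-1) + 0·(-4) + 3·7 - (-9)| / √((-1)² + 0² + 3²)
  = |1 + 0 + 21 + 9| / √(1 + 0 + 9)
  = |31| / √10
  = 31 / 3.162
  ≈ 9.803

9.803


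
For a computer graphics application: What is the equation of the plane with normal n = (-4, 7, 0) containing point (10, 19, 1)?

The plane through P with normal n = (a, b, c) satisfies n·(r - P) = 0,
i.e. ax + by + cz = a·x₀ + b·y₀ + c·z₀.
d = (-4)·10 + 7·19 + 0·1
  = -40 + 133 + 0
  = 93
Equation: -4x + 7y = 93

-4x + 7y = 93


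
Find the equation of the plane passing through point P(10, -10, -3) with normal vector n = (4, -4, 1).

The plane through P with normal n = (a, b, c) satisfies n·(r - P) = 0,
i.e. ax + by + cz = a·x₀ + b·y₀ + c·z₀.
d = 4·10 + (-4)·(-10) + 1·(-3)
  = 40 + 40 - 3
  = 77
Equation: 4x - 4y + z = 77

4x - 4y + z = 77


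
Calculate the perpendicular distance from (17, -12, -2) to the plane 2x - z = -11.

distance = |a·x₀ + b·y₀ + c·z₀ - d| / √(a² + b² + c²)
  = |2·17 + 0·(-12) + (-1)·(-2) - (-11)| / √(2² + 0² + (-1)²)
  = |34 + 0 + 2 + 11| / √(4 + 0 + 1)
  = |47| / √5
  = 47 / 2.236
  ≈ 21.02

21.02


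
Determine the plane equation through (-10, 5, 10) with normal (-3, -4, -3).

The plane through P with normal n = (a, b, c) satisfies n·(r - P) = 0,
i.e. ax + by + cz = a·x₀ + b·y₀ + c·z₀.
d = (-3)·(-10) + (-4)·5 + (-3)·10
  = 30 - 20 - 30
  = -20
Equation: -3x - 4y - 3z = -20

-3x - 4y - 3z = -20


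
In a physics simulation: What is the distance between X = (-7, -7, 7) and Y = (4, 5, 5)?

d = √[(x₂-x₁)² + (y₂-y₁)² + (z₂-z₁)²]
  = √[11² + 12² + (-2)²]
  = √[121 + 144 + 4]
  = √269
  ≈ 16.4

16.4


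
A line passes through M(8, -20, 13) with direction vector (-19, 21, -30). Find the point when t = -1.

P(t) = M + t·d
  = (8 + (-19)·(-1), -20 + 21·(-1), 13 + (-30)·(-1))
  = (8 + 19, -20 - 21, 13 + 30)
  = (27, -41, 43)

(27, -41, 43)


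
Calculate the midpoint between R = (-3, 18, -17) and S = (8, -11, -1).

M = ((x₁+x₂)/2, (y₁+y₂)/2, (z₁+z₂)/2)
  = ((-3 + 8)/2, (18 - 11)/2, (-17 - 1)/2)
  = (5/2, 7/2, -18/2)
  = (2.5, 3.5, -9)

(2.5, 3.5, -9)


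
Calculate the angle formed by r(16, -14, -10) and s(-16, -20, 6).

r·s = 16·(-16) + (-14)·(-20) + (-10)·6 = -256 + 280 - 60 = -36
|r| = √(16² + (-14)² + (-10)²) = √552 ≈ 23.49
|s| = √((-16)² + (-20)² + 6²) = √692 ≈ 26.31
cos θ = (r·s)/(|r||s|) = -36/(23.49·26.31) ≈ -0.05825
θ = arccos(-0.05825) ≈ 93.34°

93.34°


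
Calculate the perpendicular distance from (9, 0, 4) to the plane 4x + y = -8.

distance = |a·x₀ + b·y₀ + c·z₀ - d| / √(a² + b² + c²)
  = |4·9 + 1·0 + 0·4 - (-8)| / √(4² + 1² + 0²)
  = |36 + 0 + 0 + 8| / √(16 + 1 + 0)
  = |44| / √17
  = 44 / 4.123
  ≈ 10.67

10.67


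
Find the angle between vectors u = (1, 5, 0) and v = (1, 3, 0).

u·v = 1·1 + 5·3 + 0·0 = 1 + 15 + 0 = 16
|u| = √(1² + 5² + 0²) = √26 ≈ 5.099
|v| = √(1² + 3² + 0²) = √10 ≈ 3.162
cos θ = (u·v)/(|u||v|) = 16/(5.099·3.162) ≈ 0.9923
θ = arccos(0.9923) ≈ 7.125°

7.125°


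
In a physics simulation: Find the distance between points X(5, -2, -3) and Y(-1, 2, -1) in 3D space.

d = √[(x₂-x₁)² + (y₂-y₁)² + (z₂-z₁)²]
  = √[(-6)² + 4² + 2²]
  = √[36 + 16 + 4]
  = √56
  ≈ 7.483

7.483


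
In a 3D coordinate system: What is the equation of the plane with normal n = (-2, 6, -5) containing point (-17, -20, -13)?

The plane through P with normal n = (a, b, c) satisfies n·(r - P) = 0,
i.e. ax + by + cz = a·x₀ + b·y₀ + c·z₀.
d = (-2)·(-17) + 6·(-20) + (-5)·(-13)
  = 34 - 120 + 65
  = -21
Equation: -2x + 6y - 5z = -21

-2x + 6y - 5z = -21


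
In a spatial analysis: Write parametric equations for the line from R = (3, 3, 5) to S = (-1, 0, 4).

Direction vector d = S - R = (-1 - 3, 0 - 3, 4 - 5) = (-4, -3, -1)
Parametric form r = R + t·d:
x = 3 - 4t, y = 3 - 3t, z = 5 - t

x = 3 - 4t, y = 3 - 3t, z = 5 - t


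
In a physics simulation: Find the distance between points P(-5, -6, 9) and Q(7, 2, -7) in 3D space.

d = √[(x₂-x₁)² + (y₂-y₁)² + (z₂-z₁)²]
  = √[12² + 8² + (-16)²]
  = √[144 + 64 + 256]
  = √464
  ≈ 21.54

21.54


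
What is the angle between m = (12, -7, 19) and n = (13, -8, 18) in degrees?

m·n = 12·13 + (-7)·(-8) + 19·18 = 156 + 56 + 342 = 554
|m| = √(12² + (-7)² + 19²) = √554 ≈ 23.54
|n| = √(13² + (-8)² + 18²) = √557 ≈ 23.6
cos θ = (m·n)/(|m||n|) = 554/(23.54·23.6) ≈ 0.9973
θ = arccos(0.9973) ≈ 4.209°

4.209°


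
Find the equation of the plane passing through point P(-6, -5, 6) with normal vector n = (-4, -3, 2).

The plane through P with normal n = (a, b, c) satisfies n·(r - P) = 0,
i.e. ax + by + cz = a·x₀ + b·y₀ + c·z₀.
d = (-4)·(-6) + (-3)·(-5) + 2·6
  = 24 + 15 + 12
  = 51
Equation: -4x - 3y + 2z = 51

-4x - 3y + 2z = 51


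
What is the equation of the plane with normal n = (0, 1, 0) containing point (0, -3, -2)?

The plane through P with normal n = (a, b, c) satisfies n·(r - P) = 0,
i.e. ax + by + cz = a·x₀ + b·y₀ + c·z₀.
d = 0·0 + 1·(-3) + 0·(-2)
  = 0 - 3 + 0
  = -3
Equation: y = -3

y = -3


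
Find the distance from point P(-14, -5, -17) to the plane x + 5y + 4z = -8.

distance = |a·x₀ + b·y₀ + c·z₀ - d| / √(a² + b² + c²)
  = |1·(-14) + 5·(-5) + 4·(-17) - (-8)| / √(1² + 5² + 4²)
  = |-14 - 25 - 68 + 8| / √(1 + 25 + 16)
  = |-99| / √42
  = 99 / 6.481
  ≈ 15.28

15.28


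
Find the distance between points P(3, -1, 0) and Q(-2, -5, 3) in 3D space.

d = √[(x₂-x₁)² + (y₂-y₁)² + (z₂-z₁)²]
  = √[(-5)² + (-4)² + 3²]
  = √[25 + 16 + 9]
  = √50
  ≈ 7.071

7.071


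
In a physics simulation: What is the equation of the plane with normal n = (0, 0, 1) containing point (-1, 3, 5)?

The plane through P with normal n = (a, b, c) satisfies n·(r - P) = 0,
i.e. ax + by + cz = a·x₀ + b·y₀ + c·z₀.
d = 0·(-1) + 0·3 + 1·5
  = 0 + 0 + 5
  = 5
Equation: z = 5

z = 5


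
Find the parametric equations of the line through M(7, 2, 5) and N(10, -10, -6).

Direction vector d = N - M = (10 - 7, -10 - 2, -6 - 5) = (3, -12, -11)
Parametric form r = M + t·d:
x = 7 + 3t, y = 2 - 12t, z = 5 - 11t

x = 7 + 3t, y = 2 - 12t, z = 5 - 11t


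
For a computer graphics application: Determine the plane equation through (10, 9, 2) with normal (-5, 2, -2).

The plane through P with normal n = (a, b, c) satisfies n·(r - P) = 0,
i.e. ax + by + cz = a·x₀ + b·y₀ + c·z₀.
d = (-5)·10 + 2·9 + (-2)·2
  = -50 + 18 - 4
  = -36
Equation: -5x + 2y - 2z = -36

-5x + 2y - 2z = -36


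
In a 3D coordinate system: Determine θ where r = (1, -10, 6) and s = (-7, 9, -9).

r·s = 1·(-7) + (-10)·9 + 6·(-9) = -7 - 90 - 54 = -151
|r| = √(1² + (-10)² + 6²) = √137 ≈ 11.7
|s| = √((-7)² + 9² + (-9)²) = √211 ≈ 14.53
cos θ = (r·s)/(|r||s|) = -151/(11.7·14.53) ≈ -0.8881
θ = arccos(-0.8881) ≈ 152.6°

152.6°


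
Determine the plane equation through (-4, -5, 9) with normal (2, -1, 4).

The plane through P with normal n = (a, b, c) satisfies n·(r - P) = 0,
i.e. ax + by + cz = a·x₀ + b·y₀ + c·z₀.
d = 2·(-4) + (-1)·(-5) + 4·9
  = -8 + 5 + 36
  = 33
Equation: 2x - y + 4z = 33

2x - y + 4z = 33


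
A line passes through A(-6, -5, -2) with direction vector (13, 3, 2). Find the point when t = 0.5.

P(t) = A + t·d
  = (-6 + 13·0.5, -5 + 3·0.5, -2 + 2·0.5)
  = (-6 + 6.5, -5 + 1.5, -2 + 1)
  = (0.5, -3.5, -1)

(0.5, -3.5, -1)


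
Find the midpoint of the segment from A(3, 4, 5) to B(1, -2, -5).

M = ((x₁+x₂)/2, (y₁+y₂)/2, (z₁+z₂)/2)
  = ((3 + 1)/2, (4 - 2)/2, (5 - 5)/2)
  = (4/2, 2/2, 0/2)
  = (2, 1, 0)

(2, 1, 0)


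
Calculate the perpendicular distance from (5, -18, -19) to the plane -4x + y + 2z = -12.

distance = |a·x₀ + b·y₀ + c·z₀ - d| / √(a² + b² + c²)
  = |(-4)·5 + 1·(-18) + 2·(-19) - (-12)| / √((-4)² + 1² + 2²)
  = |-20 - 18 - 38 + 12| / √(16 + 1 + 4)
  = |-64| / √21
  = 64 / 4.583
  ≈ 13.97

13.97


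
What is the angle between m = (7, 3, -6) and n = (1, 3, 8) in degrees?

m·n = 7·1 + 3·3 + (-6)·8 = 7 + 9 - 48 = -32
|m| = √(7² + 3² + (-6)²) = √94 ≈ 9.695
|n| = √(1² + 3² + 8²) = √74 ≈ 8.602
cos θ = (m·n)/(|m||n|) = -32/(9.695·8.602) ≈ -0.3837
θ = arccos(-0.3837) ≈ 112.6°

112.6°


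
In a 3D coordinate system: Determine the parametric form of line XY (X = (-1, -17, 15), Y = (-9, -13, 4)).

Direction vector d = Y - X = (-9 + 1, -13 + 17, 4 - 15) = (-8, 4, -11)
Parametric form r = X + t·d:
x = -1 - 8t, y = -17 + 4t, z = 15 - 11t

x = -1 - 8t, y = -17 + 4t, z = 15 - 11t


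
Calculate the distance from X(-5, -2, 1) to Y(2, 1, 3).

d = √[(x₂-x₁)² + (y₂-y₁)² + (z₂-z₁)²]
  = √[7² + 3² + 2²]
  = √[49 + 9 + 4]
  = √62
  ≈ 7.874

7.874


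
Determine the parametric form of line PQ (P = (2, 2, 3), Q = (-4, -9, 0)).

Direction vector d = Q - P = (-4 - 2, -9 - 2, 0 - 3) = (-6, -11, -3)
Parametric form r = P + t·d:
x = 2 - 6t, y = 2 - 11t, z = 3 - 3t

x = 2 - 6t, y = 2 - 11t, z = 3 - 3t


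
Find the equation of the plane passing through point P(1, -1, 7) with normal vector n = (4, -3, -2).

The plane through P with normal n = (a, b, c) satisfies n·(r - P) = 0,
i.e. ax + by + cz = a·x₀ + b·y₀ + c·z₀.
d = 4·1 + (-3)·(-1) + (-2)·7
  = 4 + 3 - 14
  = -7
Equation: 4x - 3y - 2z = -7

4x - 3y - 2z = -7


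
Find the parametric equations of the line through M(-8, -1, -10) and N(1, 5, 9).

Direction vector d = N - M = (1 + 8, 5 + 1, 9 + 10) = (9, 6, 19)
Parametric form r = M + t·d:
x = -8 + 9t, y = -1 + 6t, z = -10 + 19t

x = -8 + 9t, y = -1 + 6t, z = -10 + 19t


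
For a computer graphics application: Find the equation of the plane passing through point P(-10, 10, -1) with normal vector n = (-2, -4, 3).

The plane through P with normal n = (a, b, c) satisfies n·(r - P) = 0,
i.e. ax + by + cz = a·x₀ + b·y₀ + c·z₀.
d = (-2)·(-10) + (-4)·10 + 3·(-1)
  = 20 - 40 - 3
  = -23
Equation: -2x - 4y + 3z = -23

-2x - 4y + 3z = -23


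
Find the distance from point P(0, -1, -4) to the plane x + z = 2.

distance = |a·x₀ + b·y₀ + c·z₀ - d| / √(a² + b² + c²)
  = |1·0 + 0·(-1) + 1·(-4) - 2| / √(1² + 0² + 1²)
  = |0 + 0 - 4 - 2| / √(1 + 0 + 1)
  = |-6| / √2
  = 6 / 1.414
  ≈ 4.243

4.243


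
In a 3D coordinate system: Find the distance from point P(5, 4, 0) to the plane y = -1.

distance = |a·x₀ + b·y₀ + c·z₀ - d| / √(a² + b² + c²)
  = |0·5 + 1·4 + 0·0 - (-1)| / √(0² + 1² + 0²)
  = |0 + 4 + 0 + 1| / √(0 + 1 + 0)
  = |5| / √1
  = 5 / 1
  ≈ 5

5


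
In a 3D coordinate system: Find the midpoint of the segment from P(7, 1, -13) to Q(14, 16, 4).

M = ((x₁+x₂)/2, (y₁+y₂)/2, (z₁+z₂)/2)
  = ((7 + 14)/2, (1 + 16)/2, (-13 + 4)/2)
  = (21/2, 17/2, -9/2)
  = (10.5, 8.5, -4.5)

(10.5, 8.5, -4.5)


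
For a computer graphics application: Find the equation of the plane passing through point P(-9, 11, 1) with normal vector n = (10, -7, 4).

The plane through P with normal n = (a, b, c) satisfies n·(r - P) = 0,
i.e. ax + by + cz = a·x₀ + b·y₀ + c·z₀.
d = 10·(-9) + (-7)·11 + 4·1
  = -90 - 77 + 4
  = -163
Equation: 10x - 7y + 4z = -163

10x - 7y + 4z = -163


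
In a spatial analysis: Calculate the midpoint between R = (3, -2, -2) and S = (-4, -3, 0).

M = ((x₁+x₂)/2, (y₁+y₂)/2, (z₁+z₂)/2)
  = ((3 - 4)/2, (-2 - 3)/2, (-2 + 0)/2)
  = (-1/2, -5/2, -2/2)
  = (-0.5, -2.5, -1)

(-0.5, -2.5, -1)


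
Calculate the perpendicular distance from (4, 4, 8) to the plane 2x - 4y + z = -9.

distance = |a·x₀ + b·y₀ + c·z₀ - d| / √(a² + b² + c²)
  = |2·4 + (-4)·4 + 1·8 - (-9)| / √(2² + (-4)² + 1²)
  = |8 - 16 + 8 + 9| / √(4 + 16 + 1)
  = |9| / √21
  = 9 / 4.583
  ≈ 1.964

1.964


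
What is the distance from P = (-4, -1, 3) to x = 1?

distance = |a·x₀ + b·y₀ + c·z₀ - d| / √(a² + b² + c²)
  = |1·(-4) + 0·(-1) + 0·3 - 1| / √(1² + 0² + 0²)
  = |-4 + 0 + 0 - 1| / √(1 + 0 + 0)
  = |-5| / √1
  = 5 / 1
  ≈ 5

5


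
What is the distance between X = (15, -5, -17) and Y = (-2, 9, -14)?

d = √[(x₂-x₁)² + (y₂-y₁)² + (z₂-z₁)²]
  = √[(-17)² + 14² + 3²]
  = √[289 + 196 + 9]
  = √494
  ≈ 22.23

22.23


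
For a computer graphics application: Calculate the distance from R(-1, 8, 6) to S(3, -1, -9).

d = √[(x₂-x₁)² + (y₂-y₁)² + (z₂-z₁)²]
  = √[4² + (-9)² + (-15)²]
  = √[16 + 81 + 225]
  = √322
  ≈ 17.94

17.94


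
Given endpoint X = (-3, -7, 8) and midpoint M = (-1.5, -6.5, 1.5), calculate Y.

Y = 2M - X
  = (2·(-1.5) - (-3), 2·(-6.5) - (-7), 2·1.5 - 8)
  = (-3 + 3, -13 + 7, 3 - 8)
  = (0, -6, -5)

(0, -6, -5)


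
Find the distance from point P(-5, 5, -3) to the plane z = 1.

distance = |a·x₀ + b·y₀ + c·z₀ - d| / √(a² + b² + c²)
  = |0·(-5) + 0·5 + 1·(-3) - 1| / √(0² + 0² + 1²)
  = |0 + 0 - 3 - 1| / √(0 + 0 + 1)
  = |-4| / √1
  = 4 / 1
  ≈ 4

4


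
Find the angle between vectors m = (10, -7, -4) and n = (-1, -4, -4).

m·n = 10·(-1) + (-7)·(-4) + (-4)·(-4) = -10 + 28 + 16 = 34
|m| = √(10² + (-7)² + (-4)²) = √165 ≈ 12.85
|n| = √((-1)² + (-4)² + (-4)²) = √33 ≈ 5.745
cos θ = (m·n)/(|m||n|) = 34/(12.85·5.745) ≈ 0.4608
θ = arccos(0.4608) ≈ 62.56°

62.56°


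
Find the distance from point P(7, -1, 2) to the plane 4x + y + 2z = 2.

distance = |a·x₀ + b·y₀ + c·z₀ - d| / √(a² + b² + c²)
  = |4·7 + 1·(-1) + 2·2 - 2| / √(4² + 1² + 2²)
  = |28 - 1 + 4 - 2| / √(16 + 1 + 4)
  = |29| / √21
  = 29 / 4.583
  ≈ 6.328

6.328


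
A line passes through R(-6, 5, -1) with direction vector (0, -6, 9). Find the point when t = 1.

P(t) = R + t·d
  = (-6 + 0·1, 5 + (-6)·1, -1 + 9·1)
  = (-6 + 0, 5 - 6, -1 + 9)
  = (-6, -1, 8)

(-6, -1, 8)


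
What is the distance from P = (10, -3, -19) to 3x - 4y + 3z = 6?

distance = |a·x₀ + b·y₀ + c·z₀ - d| / √(a² + b² + c²)
  = |3·10 + (-4)·(-3) + 3·(-19) - 6| / √(3² + (-4)² + 3²)
  = |30 + 12 - 57 - 6| / √(9 + 16 + 9)
  = |-21| / √34
  = 21 / 5.831
  ≈ 3.601

3.601


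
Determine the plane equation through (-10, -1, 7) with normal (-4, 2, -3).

The plane through P with normal n = (a, b, c) satisfies n·(r - P) = 0,
i.e. ax + by + cz = a·x₀ + b·y₀ + c·z₀.
d = (-4)·(-10) + 2·(-1) + (-3)·7
  = 40 - 2 - 21
  = 17
Equation: -4x + 2y - 3z = 17

-4x + 2y - 3z = 17


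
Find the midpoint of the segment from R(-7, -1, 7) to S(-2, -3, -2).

M = ((x₁+x₂)/2, (y₁+y₂)/2, (z₁+z₂)/2)
  = ((-7 - 2)/2, (-1 - 3)/2, (7 - 2)/2)
  = (-9/2, -4/2, 5/2)
  = (-4.5, -2, 2.5)

(-4.5, -2, 2.5)


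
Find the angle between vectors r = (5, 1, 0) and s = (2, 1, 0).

r·s = 5·2 + 1·1 + 0·0 = 10 + 1 + 0 = 11
|r| = √(5² + 1² + 0²) = √26 ≈ 5.099
|s| = √(2² + 1² + 0²) = √5 ≈ 2.236
cos θ = (r·s)/(|r||s|) = 11/(5.099·2.236) ≈ 0.9648
θ = arccos(0.9648) ≈ 15.26°

15.26°


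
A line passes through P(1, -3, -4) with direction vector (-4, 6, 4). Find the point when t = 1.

P(t) = P + t·d
  = (1 + (-4)·1, -3 + 6·1, -4 + 4·1)
  = (1 - 4, -3 + 6, -4 + 4)
  = (-3, 3, 0)

(-3, 3, 0)


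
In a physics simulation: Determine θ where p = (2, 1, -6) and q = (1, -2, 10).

p·q = 2·1 + 1·(-2) + (-6)·10 = 2 - 2 - 60 = -60
|p| = √(2² + 1² + (-6)²) = √41 ≈ 6.403
|q| = √(1² + (-2)² + 10²) = √105 ≈ 10.25
cos θ = (p·q)/(|p||q|) = -60/(6.403·10.25) ≈ -0.9145
θ = arccos(-0.9145) ≈ 156.1°

156.1°


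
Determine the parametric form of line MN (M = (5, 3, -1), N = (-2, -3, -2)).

Direction vector d = N - M = (-2 - 5, -3 - 3, -2 + 1) = (-7, -6, -1)
Parametric form r = M + t·d:
x = 5 - 7t, y = 3 - 6t, z = -1 - t

x = 5 - 7t, y = 3 - 6t, z = -1 - t


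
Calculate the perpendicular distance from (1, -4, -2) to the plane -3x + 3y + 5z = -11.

distance = |a·x₀ + b·y₀ + c·z₀ - d| / √(a² + b² + c²)
  = |(-3)·1 + 3·(-4) + 5·(-2) - (-11)| / √((-3)² + 3² + 5²)
  = |-3 - 12 - 10 + 11| / √(9 + 9 + 25)
  = |-14| / √43
  = 14 / 6.557
  ≈ 2.135

2.135


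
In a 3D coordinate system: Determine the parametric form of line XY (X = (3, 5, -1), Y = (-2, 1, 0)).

Direction vector d = Y - X = (-2 - 3, 1 - 5, 0 + 1) = (-5, -4, 1)
Parametric form r = X + t·d:
x = 3 - 5t, y = 5 - 4t, z = -1 + t

x = 3 - 5t, y = 5 - 4t, z = -1 + t


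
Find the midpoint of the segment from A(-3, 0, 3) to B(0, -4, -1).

M = ((x₁+x₂)/2, (y₁+y₂)/2, (z₁+z₂)/2)
  = ((-3 + 0)/2, (0 - 4)/2, (3 - 1)/2)
  = (-3/2, -4/2, 2/2)
  = (-1.5, -2, 1)

(-1.5, -2, 1)


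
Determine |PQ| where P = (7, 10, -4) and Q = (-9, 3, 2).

d = √[(x₂-x₁)² + (y₂-y₁)² + (z₂-z₁)²]
  = √[(-16)² + (-7)² + 6²]
  = √[256 + 49 + 36]
  = √341
  ≈ 18.47

18.47


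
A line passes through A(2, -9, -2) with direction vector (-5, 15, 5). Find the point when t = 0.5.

P(t) = A + t·d
  = (2 + (-5)·0.5, -9 + 15·0.5, -2 + 5·0.5)
  = (2 - 2.5, -9 + 7.5, -2 + 2.5)
  = (-0.5, -1.5, 0.5)

(-0.5, -1.5, 0.5)


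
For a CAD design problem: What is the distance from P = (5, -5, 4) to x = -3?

distance = |a·x₀ + b·y₀ + c·z₀ - d| / √(a² + b² + c²)
  = |1·5 + 0·(-5) + 0·4 - (-3)| / √(1² + 0² + 0²)
  = |5 + 0 + 0 + 3| / √(1 + 0 + 0)
  = |8| / √1
  = 8 / 1
  ≈ 8

8


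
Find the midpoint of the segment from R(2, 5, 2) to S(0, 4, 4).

M = ((x₁+x₂)/2, (y₁+y₂)/2, (z₁+z₂)/2)
  = ((2 + 0)/2, (5 + 4)/2, (2 + 4)/2)
  = (2/2, 9/2, 6/2)
  = (1, 4.5, 3)

(1, 4.5, 3)


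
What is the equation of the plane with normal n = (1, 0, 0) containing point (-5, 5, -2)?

The plane through P with normal n = (a, b, c) satisfies n·(r - P) = 0,
i.e. ax + by + cz = a·x₀ + b·y₀ + c·z₀.
d = 1·(-5) + 0·5 + 0·(-2)
  = -5 + 0 + 0
  = -5
Equation: x = -5

x = -5
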